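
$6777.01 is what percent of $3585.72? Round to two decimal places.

189.00%

$6777.01 ÷ $3585.72 ≈ 189.00%.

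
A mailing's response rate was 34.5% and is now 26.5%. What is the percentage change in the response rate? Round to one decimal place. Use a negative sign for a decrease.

-23.2%

The change is 26.5 − 34.5 = -8.0 percentage points.
Relative to the original 34.5%, that is -8.0 ÷ 34.5 ≈ -23.2%.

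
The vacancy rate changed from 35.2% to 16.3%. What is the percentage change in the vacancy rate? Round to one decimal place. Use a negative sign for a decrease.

The change is 16.3 − 35.2 = -18.9 percentage points.
Relative to the original 35.2%, that is -18.9 ÷ 35.2 ≈ -53.7%.

-53.7%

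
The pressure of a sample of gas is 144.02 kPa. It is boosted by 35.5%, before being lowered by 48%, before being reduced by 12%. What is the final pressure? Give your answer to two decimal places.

89.30 kPa

After the 35.5% increase: 144.02 × 1.355 = 195.1471.
48% decrease: 195.1471 × 0.52 = 101.476492.
Apply the 12% decrease: 101.476492 × 0.88 = 89.29931296 ≈ 89.30.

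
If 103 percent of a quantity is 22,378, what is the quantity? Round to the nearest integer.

21,726

22,378 ÷ 1.03 ≈ 21,726.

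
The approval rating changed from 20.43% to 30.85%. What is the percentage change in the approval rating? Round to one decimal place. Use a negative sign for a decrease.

The change is 30.85 − 20.43 = 10.42 percentage points.
Relative to the original 20.43%, that is 10.42 ÷ 20.43 ≈ 51.0%.

51.0%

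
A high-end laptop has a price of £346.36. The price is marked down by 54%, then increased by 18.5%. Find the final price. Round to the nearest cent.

Each change multiplies by a factor: 0.46 × 1.185 = 0.5451.
£346.36 × 0.5451 = £188.800836 ≈ £188.80.

£188.80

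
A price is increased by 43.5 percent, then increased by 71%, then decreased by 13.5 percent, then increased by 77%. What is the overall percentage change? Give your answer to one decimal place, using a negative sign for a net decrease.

275.7%

A 43.5% increase multiplies by 1.435.
Then a 71% increase: 1.435 × 1.71 = 2.45385.
Then a 13.5% decrease: 2.45385 × 0.865 = 2.12258025.
Then a 77% increase: 2.12258025 × 1.77 = 3.7569670425.
Overall factor 3.7569670425, i.e. 275.7%.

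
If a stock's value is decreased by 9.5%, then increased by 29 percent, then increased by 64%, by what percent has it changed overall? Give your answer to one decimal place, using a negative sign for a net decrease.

The combined multiplier is 0.905 × 1.29 × 1.64 = 1.914618.
That corresponds to an increase of 91.5%.

91.5%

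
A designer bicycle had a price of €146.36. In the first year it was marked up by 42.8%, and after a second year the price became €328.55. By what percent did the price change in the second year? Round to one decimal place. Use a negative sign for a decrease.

After the first year: €146.36 × 1.428 = €209.00208.
Second-year multiplier: €328.55 ÷ €209.00208 ≈ 1.57199.
That is a change of 57.2%.

57.2%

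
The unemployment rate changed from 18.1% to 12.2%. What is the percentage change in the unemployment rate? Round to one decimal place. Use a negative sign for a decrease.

The change is 12.2 − 18.1 = -5.9 percentage points.
Relative to the original 18.1%, that is -5.9 ÷ 18.1 ≈ -32.6%.

-32.6%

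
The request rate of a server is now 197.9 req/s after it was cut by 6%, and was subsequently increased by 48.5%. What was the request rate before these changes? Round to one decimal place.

The overall multiplier applied was 0.94 × 1.485 = 1.3959.
So the original request rate was 197.9 ÷ 1.3959 ≈ 141.8 req/s.

141.8 req/s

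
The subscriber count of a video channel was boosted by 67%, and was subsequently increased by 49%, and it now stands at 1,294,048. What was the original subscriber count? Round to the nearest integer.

520,053

Undoing the 49% increase: 1,294,048 ÷ 1.49 ≈ 868488.590604.
Undoing the 67% increase: 868488.590604 ÷ 1.67 ≈ 520,053.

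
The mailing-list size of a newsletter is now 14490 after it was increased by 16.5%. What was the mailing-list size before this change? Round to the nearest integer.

12438

The overall multiplier applied was 1.165.
So the original mailing-list size was 14490 ÷ 1.165 ≈ 12438.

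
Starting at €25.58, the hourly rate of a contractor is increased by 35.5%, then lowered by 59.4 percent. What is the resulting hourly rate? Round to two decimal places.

35.5% increase: €25.58 × 1.355 = €34.6609.
Apply the 59.4% decrease: €34.6609 × 0.406 = €14.0723254 ≈ €14.07.

€14.07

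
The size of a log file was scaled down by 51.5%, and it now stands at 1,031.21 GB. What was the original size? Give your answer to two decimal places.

2,126.21 GB

The overall multiplier applied was 0.485.
So the original size was 1,031.21 ÷ 0.485 ≈ 2,126.21 GB.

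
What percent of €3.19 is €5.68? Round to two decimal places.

€5.68 ÷ €3.19 ≈ 178.06%.

178.06%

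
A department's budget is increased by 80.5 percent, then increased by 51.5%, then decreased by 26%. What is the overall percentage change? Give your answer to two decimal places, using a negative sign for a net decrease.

The combined multiplier is 1.805 × 1.515 × 0.74 = 2.0235855.
That corresponds to an increase of 102.36%.

102.36%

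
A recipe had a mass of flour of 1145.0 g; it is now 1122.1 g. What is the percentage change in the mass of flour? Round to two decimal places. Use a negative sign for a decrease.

Change: 1122.1 − 1145.0 = -22.9.
Relative to the original: -22.9 ÷ 1145.0 = -2.00%.

-2.00%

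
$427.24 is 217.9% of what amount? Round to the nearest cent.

$427.24 ÷ 2.179 ≈ $196.07.

$196.07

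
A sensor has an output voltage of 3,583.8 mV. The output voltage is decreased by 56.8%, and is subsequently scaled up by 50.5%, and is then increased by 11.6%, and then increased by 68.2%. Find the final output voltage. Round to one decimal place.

Each change multiplies by a factor: 0.432 × 1.505 × 1.116 × 1.682 = 1.22042313792.
3,583.8 × 1.22042313792 = 4373.752441677696 ≈ 4,373.8.

4,373.8 mV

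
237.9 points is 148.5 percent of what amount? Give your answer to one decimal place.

160.2 points

237.9 points ÷ 1.485 ≈ 160.2 points.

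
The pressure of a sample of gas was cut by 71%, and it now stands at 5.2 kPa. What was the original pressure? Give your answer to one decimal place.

17.9 kPa

The overall multiplier applied was 0.29.
So the original pressure was 5.2 ÷ 0.29 ≈ 17.9 kPa.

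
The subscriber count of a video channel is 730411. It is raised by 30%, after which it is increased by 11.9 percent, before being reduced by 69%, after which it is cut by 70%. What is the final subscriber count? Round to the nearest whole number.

98815

After the 30% increase: 730411 × 1.3 = 949534.3.
After the 11.9% increase: 949534.3 × 1.119 = 1062528.8817.
Apply the 69% decrease: 1062528.8817 × 0.31 = 329383.953327.
After the 70% decrease: 329383.953327 × 0.3 = 98815.1859981 ≈ 98815.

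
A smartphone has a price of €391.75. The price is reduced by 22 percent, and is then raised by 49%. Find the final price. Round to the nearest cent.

€455.29

Each change multiplies by a factor: 0.78 × 1.49 = 1.1622.
€391.75 × 1.1622 = €455.29185 ≈ €455.29.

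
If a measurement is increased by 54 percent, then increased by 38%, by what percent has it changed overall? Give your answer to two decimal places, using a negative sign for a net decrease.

112.52%

A 54% increase multiplies by 1.54.
Then a 38% increase: 1.54 × 1.38 = 2.1252.
Overall factor 2.1252, i.e. 112.52%.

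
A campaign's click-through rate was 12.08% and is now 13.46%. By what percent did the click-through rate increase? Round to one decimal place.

The change is 13.46 − 12.08 = 1.38 percentage points.
Relative to the original 12.08%, that is 1.38 ÷ 12.08 ≈ 11.4%.
So the click-through rate rose by 11.4%.

11.4%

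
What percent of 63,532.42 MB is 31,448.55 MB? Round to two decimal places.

49.50%

31,448.55 MB ÷ 63,532.42 MB ≈ 49.50%.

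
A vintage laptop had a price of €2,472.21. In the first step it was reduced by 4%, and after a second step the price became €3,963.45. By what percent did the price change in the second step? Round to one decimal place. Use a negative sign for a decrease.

After the first step: €2,472.21 × 0.96 = €2373.3216.
Second-step multiplier: €3,963.45 ÷ €2373.3216 ≈ 1.67.
That is a change of 67.0%.

67.0%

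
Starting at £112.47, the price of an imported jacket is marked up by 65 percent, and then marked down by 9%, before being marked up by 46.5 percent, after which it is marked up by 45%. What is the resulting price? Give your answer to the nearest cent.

After the 65% increase: £112.47 × 1.65 = £185.5755.
Apply the 9% decrease: £185.5755 × 0.91 = £168.873705.
After the 46.5% increase: £168.873705 × 1.465 = £247.399977825.
After the 45% increase: £247.399977825 × 1.45 = £358.72996784625 ≈ £358.73.

£358.73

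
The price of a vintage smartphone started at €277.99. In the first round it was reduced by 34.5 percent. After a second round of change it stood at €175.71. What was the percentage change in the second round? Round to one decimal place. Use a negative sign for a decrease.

After the first round: €277.99 × 0.655 = €182.08345.
Second-round multiplier: €175.71 ÷ €182.08345 ≈ 0.965.
That is a change of -3.5%.

-3.5%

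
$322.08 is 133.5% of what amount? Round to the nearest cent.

$241.26

$322.08 ÷ 1.335 ≈ $241.26.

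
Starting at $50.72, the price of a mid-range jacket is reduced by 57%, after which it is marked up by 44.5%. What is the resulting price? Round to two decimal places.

Apply the 57% decrease: $50.72 × 0.43 = $21.8096.
After the 44.5% increase: $21.8096 × 1.445 = $31.514872 ≈ $31.51.

$31.51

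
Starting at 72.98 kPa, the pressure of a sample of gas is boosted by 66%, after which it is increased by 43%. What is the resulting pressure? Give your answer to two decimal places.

173.24 kPa

After the 66% increase: 72.98 × 1.66 = 121.1468.
After the 43% increase: 121.1468 × 1.43 = 173.239924 ≈ 173.24.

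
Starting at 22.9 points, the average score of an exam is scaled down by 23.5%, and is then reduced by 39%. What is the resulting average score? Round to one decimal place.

10.7 points

Each change multiplies by a factor: 0.765 × 0.61 = 0.46665.
22.9 × 0.46665 = 10.686285 ≈ 10.7.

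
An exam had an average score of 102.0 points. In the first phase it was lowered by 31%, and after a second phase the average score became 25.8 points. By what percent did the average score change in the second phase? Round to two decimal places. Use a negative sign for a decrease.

-63.34%

After the first phase: 102.0 × 0.69 = 70.38.
Second-phase multiplier: 25.8 ÷ 70.38 ≈ 0.366581.
That is a change of -63.34%.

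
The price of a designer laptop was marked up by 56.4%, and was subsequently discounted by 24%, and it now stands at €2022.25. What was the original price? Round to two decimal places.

Undoing the 24% decrease: €2022.25 ÷ 0.76 ≈ €2660.855263.
Undoing the 56.4% increase: €2660.855263 ÷ 1.564 ≈ €1701.31.

€1701.31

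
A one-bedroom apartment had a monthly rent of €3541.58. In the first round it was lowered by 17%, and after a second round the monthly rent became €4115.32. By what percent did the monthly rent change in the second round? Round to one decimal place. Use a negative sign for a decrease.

40.0%

After the first round: €3541.58 × 0.83 = €2939.5114.
Second-round multiplier: €4115.32 ÷ €2939.5114 ≈ 1.4.
That is a change of 40.0%.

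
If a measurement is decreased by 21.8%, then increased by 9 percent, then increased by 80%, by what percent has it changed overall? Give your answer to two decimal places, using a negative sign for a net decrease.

53.43%

A 21.8% decrease multiplies by 0.782.
Then a 9% increase: 0.782 × 1.09 = 0.85238.
Then an 80% increase: 0.85238 × 1.8 = 1.534284.
Overall factor 1.534284, i.e. 53.43%.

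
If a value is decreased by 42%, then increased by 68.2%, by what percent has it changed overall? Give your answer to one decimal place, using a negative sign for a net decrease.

A 42% decrease multiplies by 0.58.
Then a 68.2% increase: 0.58 × 1.682 = 0.97556.
Overall factor 0.97556, i.e. -2.4%.

-2.4%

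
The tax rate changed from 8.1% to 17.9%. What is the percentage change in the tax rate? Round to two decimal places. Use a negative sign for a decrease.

120.99%

The change is 17.9 − 8.1 = 9.8 percentage points.
Relative to the original 8.1%, that is 9.8 ÷ 8.1 ≈ 120.99%.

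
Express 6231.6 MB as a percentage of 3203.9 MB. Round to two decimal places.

6231.6 MB ÷ 3203.9 MB ≈ 194.50%.

194.50%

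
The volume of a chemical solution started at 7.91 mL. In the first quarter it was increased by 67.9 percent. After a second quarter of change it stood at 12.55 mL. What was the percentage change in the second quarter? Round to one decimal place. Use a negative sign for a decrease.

After the first quarter: 7.91 × 1.679 = 13.28089.
Second-quarter multiplier: 12.55 ÷ 13.28089 ≈ 0.94497.
That is a change of -5.5%.

-5.5%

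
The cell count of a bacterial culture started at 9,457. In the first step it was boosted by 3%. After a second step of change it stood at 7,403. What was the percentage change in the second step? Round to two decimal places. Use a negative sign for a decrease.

After the first step: 9,457 × 1.03 = 9740.71.
Second-step multiplier: 7,403 ÷ 9740.71 ≈ 0.760006.
That is a change of -24.00%.

-24.00%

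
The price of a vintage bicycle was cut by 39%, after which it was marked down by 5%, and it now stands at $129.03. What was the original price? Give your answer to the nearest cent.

The overall multiplier applied was 0.61 × 0.95 = 0.5795.
So the original price was $129.03 ÷ 0.5795 ≈ $222.66.

$222.66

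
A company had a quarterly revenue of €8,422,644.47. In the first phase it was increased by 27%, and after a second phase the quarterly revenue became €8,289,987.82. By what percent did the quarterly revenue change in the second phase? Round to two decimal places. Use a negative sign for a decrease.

After the first phase: €8,422,644.47 × 1.27 = €10696758.4769.
Second-phase multiplier: €8,289,987.82 ÷ €10696758.4769 ≈ 0.775.
That is a change of -22.50%.

-22.50%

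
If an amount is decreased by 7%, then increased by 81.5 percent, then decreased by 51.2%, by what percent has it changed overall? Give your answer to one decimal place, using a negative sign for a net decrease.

The combined multiplier is 0.93 × 1.815 × 0.488 = 0.8237196.
That corresponds to a decrease of 17.6%.

-17.6%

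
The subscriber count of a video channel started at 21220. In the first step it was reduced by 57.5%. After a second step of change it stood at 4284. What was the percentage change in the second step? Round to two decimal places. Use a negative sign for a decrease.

-52.50%

After the first step: 21220 × 0.425 = 9018.5.
Second-step multiplier: 4284 ÷ 9018.5 ≈ 0.475024.
That is a change of -52.50%.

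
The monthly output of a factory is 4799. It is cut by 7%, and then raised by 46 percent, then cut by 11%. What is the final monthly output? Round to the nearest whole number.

Each change multiplies by a factor: 0.93 × 1.46 × 0.89 = 1.208442.
4799 × 1.208442 = 5799.313158 ≈ 5799.

5799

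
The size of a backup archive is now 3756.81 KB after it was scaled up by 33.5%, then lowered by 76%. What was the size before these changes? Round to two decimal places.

Undoing the 76% decrease: 3756.81 ÷ 0.24 = 15653.375.
Undoing the 33.5% increase: 15653.375 ÷ 1.335 ≈ 11725.37 KB.

11725.37 KB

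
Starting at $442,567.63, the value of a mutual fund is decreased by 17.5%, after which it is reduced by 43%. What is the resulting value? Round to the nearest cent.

Each change multiplies by a factor: 0.825 × 0.57 = 0.47025.
$442,567.63 × 0.47025 = $208117.4280075 ≈ $208,117.43.

$208,117.43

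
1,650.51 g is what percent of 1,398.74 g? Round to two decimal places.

118.00%

1,650.51 g ÷ 1,398.74 g ≈ 118.00%.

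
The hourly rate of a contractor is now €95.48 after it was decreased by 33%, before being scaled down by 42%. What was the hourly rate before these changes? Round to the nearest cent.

Undoing the 42% decrease: €95.48 ÷ 0.58 ≈ €164.62069.
Undoing the 33% decrease: €164.62069 ÷ 0.67 ≈ €245.70.

€245.70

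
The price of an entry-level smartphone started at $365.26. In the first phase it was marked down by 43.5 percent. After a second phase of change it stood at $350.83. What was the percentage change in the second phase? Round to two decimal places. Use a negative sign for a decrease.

70.00%

After the first phase: $365.26 × 0.565 = $206.3719.
Second-phase multiplier: $350.83 ÷ $206.3719 ≈ 1.699989.
That is a change of 70.00%.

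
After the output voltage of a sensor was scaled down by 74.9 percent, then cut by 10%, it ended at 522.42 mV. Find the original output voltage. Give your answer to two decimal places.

Undoing the 10% decrease: 522.42 ÷ 0.9 ≈ 580.466667.
Undoing the 74.9% decrease: 580.466667 ÷ 0.251 ≈ 2,312.62 mV.

2,312.62 mV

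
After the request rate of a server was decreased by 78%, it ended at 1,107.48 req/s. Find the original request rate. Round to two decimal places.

The overall multiplier applied was 0.22.
So the original request rate was 1,107.48 ÷ 0.22 = 5,034.00 req/s.

5,034.00 req/s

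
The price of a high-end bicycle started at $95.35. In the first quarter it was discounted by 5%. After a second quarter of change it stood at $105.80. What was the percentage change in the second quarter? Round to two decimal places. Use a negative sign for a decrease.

16.80%

After the first quarter: $95.35 × 0.95 = $90.5825.
Second-quarter multiplier: $105.80 ÷ $90.5825 ≈ 1.167996.
That is a change of 16.80%.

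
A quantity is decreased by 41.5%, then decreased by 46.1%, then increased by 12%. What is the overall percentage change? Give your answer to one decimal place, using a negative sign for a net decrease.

The combined multiplier is 0.585 × 0.539 × 1.12 = 0.3531528.
That corresponds to a decrease of 64.7%.

-64.7%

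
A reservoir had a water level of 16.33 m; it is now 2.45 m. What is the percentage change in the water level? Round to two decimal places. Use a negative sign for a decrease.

Change: 2.45 − 16.33 = -13.88.
Relative to the original: -13.88 ÷ 16.33 ≈ -85.00%.

-85.00%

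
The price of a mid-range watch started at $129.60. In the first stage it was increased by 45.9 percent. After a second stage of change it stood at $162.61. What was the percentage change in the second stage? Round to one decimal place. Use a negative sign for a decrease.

After the first stage: $129.60 × 1.459 = $189.0864.
Second-stage multiplier: $162.61 ÷ $189.0864 ≈ 0.85998.
That is a change of -14.0%.

-14.0%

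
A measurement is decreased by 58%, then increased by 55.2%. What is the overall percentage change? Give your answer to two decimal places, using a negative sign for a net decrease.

-34.82%

The combined multiplier is 0.42 × 1.552 = 0.65184.
That corresponds to a decrease of 34.82%.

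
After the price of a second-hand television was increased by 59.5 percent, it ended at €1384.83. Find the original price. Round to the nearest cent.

The overall multiplier applied was 1.595.
So the original price was €1384.83 ÷ 1.595 ≈ €868.23.

€868.23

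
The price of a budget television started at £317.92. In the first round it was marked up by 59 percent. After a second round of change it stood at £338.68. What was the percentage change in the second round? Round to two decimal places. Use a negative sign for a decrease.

-33.00%

After the first round: £317.92 × 1.59 = £505.4928.
Second-round multiplier: £338.68 ÷ £505.4928 ≈ 0.67.
That is a change of -33.00%.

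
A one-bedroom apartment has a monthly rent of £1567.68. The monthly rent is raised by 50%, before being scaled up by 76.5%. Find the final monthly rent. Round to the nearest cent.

£4150.43

Each change multiplies by a factor: 1.5 × 1.765 = 2.6475.
£1567.68 × 2.6475 = £4150.4328 ≈ £4150.43.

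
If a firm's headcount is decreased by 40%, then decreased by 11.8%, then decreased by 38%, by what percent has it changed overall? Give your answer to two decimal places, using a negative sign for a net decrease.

-67.19%

A 40% decrease multiplies by 0.6.
Then an 11.8% decrease: 0.6 × 0.882 = 0.5292.
Then a 38% decrease: 0.5292 × 0.62 = 0.328104.
Overall factor 0.328104, i.e. -67.19%.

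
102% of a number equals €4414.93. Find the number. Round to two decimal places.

€4328.36

€4414.93 ÷ 1.02 ≈ €4328.36.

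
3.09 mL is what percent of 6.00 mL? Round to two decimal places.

51.50%

3.09 mL ÷ 6.00 mL = 51.50%.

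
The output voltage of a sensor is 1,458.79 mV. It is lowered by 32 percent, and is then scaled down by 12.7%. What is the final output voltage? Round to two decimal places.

866.00 mV

Apply the 32% decrease: 1,458.79 × 0.68 = 991.9772.
After the 12.7% decrease: 991.9772 × 0.873 = 865.9960956 ≈ 866.00.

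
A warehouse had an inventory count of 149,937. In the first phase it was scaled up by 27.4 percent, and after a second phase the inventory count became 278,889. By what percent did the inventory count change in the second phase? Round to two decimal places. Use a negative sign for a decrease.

46.00%

After the first phase: 149,937 × 1.274 = 191019.738.
Second-phase multiplier: 278,889 ÷ 191019.738 ≈ 1.460001.
That is a change of 46.00%.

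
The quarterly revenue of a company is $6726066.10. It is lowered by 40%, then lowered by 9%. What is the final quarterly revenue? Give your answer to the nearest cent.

$3672432.09

40% decrease: $6726066.10 × 0.6 = $4035639.66.
9% decrease: $4035639.66 × 0.91 = $3672432.0906 ≈ $3672432.09.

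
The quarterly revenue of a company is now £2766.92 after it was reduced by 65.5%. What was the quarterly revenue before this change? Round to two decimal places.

£8020.06

The overall multiplier applied was 0.345.
So the original quarterly revenue was £2766.92 ÷ 0.345 ≈ £8020.06.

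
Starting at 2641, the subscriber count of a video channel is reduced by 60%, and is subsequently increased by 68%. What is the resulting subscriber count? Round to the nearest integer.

1775

Each change multiplies by a factor: 0.4 × 1.68 = 0.672.
2641 × 0.672 = 1774.752 ≈ 1775.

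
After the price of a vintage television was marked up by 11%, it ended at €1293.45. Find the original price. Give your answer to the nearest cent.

€1165.27

The overall multiplier applied was 1.11.
So the original price was €1293.45 ÷ 1.11 ≈ €1165.27.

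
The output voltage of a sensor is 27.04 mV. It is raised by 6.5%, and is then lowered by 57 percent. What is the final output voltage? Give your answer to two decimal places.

12.38 mV

Each change multiplies by a factor: 1.065 × 0.43 = 0.45795.
27.04 × 0.45795 = 12.382968 ≈ 12.38.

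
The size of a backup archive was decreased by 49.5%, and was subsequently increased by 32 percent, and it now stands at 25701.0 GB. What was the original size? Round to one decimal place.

38555.4 GB

The overall multiplier applied was 0.505 × 1.32 = 0.6666.
So the original size was 25701.0 ÷ 0.6666 ≈ 38555.4 GB.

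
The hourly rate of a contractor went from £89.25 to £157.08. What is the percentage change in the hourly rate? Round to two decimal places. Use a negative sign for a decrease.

Change: £157.08 − £89.25 = £67.83.
Relative to the original: £67.83 ÷ £89.25 = 76.00%.

76.00%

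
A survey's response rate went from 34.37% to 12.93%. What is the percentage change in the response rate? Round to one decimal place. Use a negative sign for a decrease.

-62.4%

The change is 12.93 − 34.37 = -21.44 percentage points.
Relative to the original 34.37%, that is -21.44 ÷ 34.37 ≈ -62.4%.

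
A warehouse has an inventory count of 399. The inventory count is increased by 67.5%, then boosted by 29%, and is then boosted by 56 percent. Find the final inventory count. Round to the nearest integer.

1345

Apply the 67.5% increase: 399 × 1.675 = 668.325.
Apply the 29% increase: 668.325 × 1.29 = 862.13925.
After the 56% increase: 862.13925 × 1.56 = 1344.93723 ≈ 1345.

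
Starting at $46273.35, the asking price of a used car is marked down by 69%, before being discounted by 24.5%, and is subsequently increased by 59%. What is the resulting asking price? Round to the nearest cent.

$17220.14

Each change multiplies by a factor: 0.31 × 0.755 × 1.59 = 0.3721395.
$46273.35 × 0.3721395 = $17220.141332325 ≈ $17220.14.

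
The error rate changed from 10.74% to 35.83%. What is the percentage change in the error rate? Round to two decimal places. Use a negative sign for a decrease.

The change is 35.83 − 10.74 = 25.09 percentage points.
Relative to the original 10.74%, that is 25.09 ÷ 10.74 ≈ 233.61%.

233.61%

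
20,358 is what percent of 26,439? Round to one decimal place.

20,358 ÷ 26,439 ≈ 77.0%.

77.0%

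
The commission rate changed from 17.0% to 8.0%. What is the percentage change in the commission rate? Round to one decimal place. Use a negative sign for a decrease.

The change is 8.0 − 17.0 = -9.0 percentage points.
Relative to the original 17.0%, that is -9.0 ÷ 17.0 ≈ -52.9%.

-52.9%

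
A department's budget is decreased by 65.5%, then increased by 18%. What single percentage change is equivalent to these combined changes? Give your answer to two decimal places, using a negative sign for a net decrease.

A 65.5% decrease multiplies by 0.345.
Then an 18% increase: 0.345 × 1.18 = 0.4071.
Overall factor 0.4071, i.e. -59.29%.

-59.29%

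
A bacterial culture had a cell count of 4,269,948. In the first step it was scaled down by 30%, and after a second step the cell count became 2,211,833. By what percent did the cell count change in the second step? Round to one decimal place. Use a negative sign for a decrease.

-26.0%

After the first step: 4,269,948 × 0.7 = 2988963.6.
Second-step multiplier: 2,211,833 ÷ 2988963.6 ≈ 0.74.
That is a change of -26.0%.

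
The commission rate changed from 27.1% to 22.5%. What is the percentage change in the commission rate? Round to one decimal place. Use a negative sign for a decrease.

-17.0%

The change is 22.5 − 27.1 = -4.6 percentage points.
Relative to the original 27.1%, that is -4.6 ÷ 27.1 ≈ -17.0%.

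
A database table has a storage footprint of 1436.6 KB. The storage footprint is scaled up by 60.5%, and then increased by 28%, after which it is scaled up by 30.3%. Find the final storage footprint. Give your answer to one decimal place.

60.5% increase: 1436.6 × 1.605 = 2305.743.
28% increase: 2305.743 × 1.28 = 2951.35104.
30.3% increase: 2951.35104 × 1.303 = 3845.61040512 ≈ 3845.6.

3845.6 KB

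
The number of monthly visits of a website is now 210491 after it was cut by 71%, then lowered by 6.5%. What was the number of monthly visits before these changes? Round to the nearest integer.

Undoing the 6.5% decrease: 210491 ÷ 0.935 ≈ 225124.064171.
Undoing the 71% decrease: 225124.064171 ÷ 0.29 ≈ 776290.

776290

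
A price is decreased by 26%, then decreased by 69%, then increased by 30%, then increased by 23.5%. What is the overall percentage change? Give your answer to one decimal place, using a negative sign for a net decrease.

-63.2%

The combined multiplier is 0.74 × 0.31 × 1.3 × 1.235 = 0.3683017.
That corresponds to a decrease of 63.2%.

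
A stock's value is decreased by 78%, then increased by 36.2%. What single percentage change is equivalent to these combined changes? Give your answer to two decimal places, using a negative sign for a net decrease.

-70.04%

A 78% decrease multiplies by 0.22.
Then a 36.2% increase: 0.22 × 1.362 = 0.29964.
Overall factor 0.29964, i.e. -70.04%.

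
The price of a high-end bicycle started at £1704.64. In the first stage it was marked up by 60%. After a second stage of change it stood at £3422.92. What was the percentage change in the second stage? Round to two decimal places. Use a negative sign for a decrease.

After the first stage: £1704.64 × 1.6 = £2727.424.
Second-stage multiplier: £3422.92 ÷ £2727.424 ≈ 1.255001.
That is a change of 25.50%.

25.50%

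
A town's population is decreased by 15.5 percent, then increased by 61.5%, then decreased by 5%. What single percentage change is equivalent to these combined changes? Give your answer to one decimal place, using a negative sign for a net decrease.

29.6%

The combined multiplier is 0.845 × 1.615 × 0.95 = 1.29644125.
That corresponds to an increase of 29.6%.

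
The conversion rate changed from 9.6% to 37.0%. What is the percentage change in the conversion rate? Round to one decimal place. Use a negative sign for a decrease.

285.4%

The change is 37.0 − 9.6 = 27.4 percentage points.
Relative to the original 9.6%, that is 27.4 ÷ 9.6 ≈ 285.4%.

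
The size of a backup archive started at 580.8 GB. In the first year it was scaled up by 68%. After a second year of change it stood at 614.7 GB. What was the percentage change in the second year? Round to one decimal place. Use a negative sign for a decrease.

-37.0%

After the first year: 580.8 × 1.68 = 975.744.
Second-year multiplier: 614.7 ÷ 975.744 ≈ 0.62998.
That is a change of -37.0%.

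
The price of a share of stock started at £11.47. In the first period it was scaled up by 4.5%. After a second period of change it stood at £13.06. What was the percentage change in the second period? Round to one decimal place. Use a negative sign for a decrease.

After the first period: £11.47 × 1.045 = £11.98615.
Second-period multiplier: £13.06 ÷ £11.98615 ≈ 1.08959.
That is a change of 9.0%.

9.0%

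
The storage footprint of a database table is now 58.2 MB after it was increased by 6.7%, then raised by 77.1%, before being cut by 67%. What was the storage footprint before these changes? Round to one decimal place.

93.3 MB

Undoing the 67% decrease: 58.2 ÷ 0.33 ≈ 176.363636.
Undoing the 77.1% increase: 176.363636 ÷ 1.771 ≈ 99.58421.
Undoing the 6.7% increase: 99.58421 ÷ 1.067 ≈ 93.3 MB.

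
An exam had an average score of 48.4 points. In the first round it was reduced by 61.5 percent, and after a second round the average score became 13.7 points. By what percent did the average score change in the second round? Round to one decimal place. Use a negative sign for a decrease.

After the first round: 48.4 × 0.385 = 18.634.
Second-round multiplier: 13.7 ÷ 18.634 ≈ 0.73522.
That is a change of -26.5%.

-26.5%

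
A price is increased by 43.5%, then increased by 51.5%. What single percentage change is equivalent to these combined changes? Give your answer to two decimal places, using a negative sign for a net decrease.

The combined multiplier is 1.435 × 1.515 = 2.174025.
That corresponds to an increase of 117.40%.

117.40%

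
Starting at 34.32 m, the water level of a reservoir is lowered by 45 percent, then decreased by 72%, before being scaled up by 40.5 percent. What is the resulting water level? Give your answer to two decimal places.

45% decrease: 34.32 × 0.55 = 18.876.
After the 72% decrease: 18.876 × 0.28 = 5.28528.
After the 40.5% increase: 5.28528 × 1.405 = 7.4258184 ≈ 7.43.

7.43 m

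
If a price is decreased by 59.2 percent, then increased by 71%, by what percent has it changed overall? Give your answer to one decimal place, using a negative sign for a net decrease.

A 59.2% decrease multiplies by 0.408.
Then a 71% increase: 0.408 × 1.71 = 0.69768.
Overall factor 0.69768, i.e. -30.2%.

-30.2%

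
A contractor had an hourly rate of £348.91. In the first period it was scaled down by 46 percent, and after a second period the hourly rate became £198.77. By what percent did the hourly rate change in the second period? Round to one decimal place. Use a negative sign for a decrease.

After the first period: £348.91 × 0.54 = £188.4114.
Second-period multiplier: £198.77 ÷ £188.4114 ≈ 1.05498.
That is a change of 5.5%.

5.5%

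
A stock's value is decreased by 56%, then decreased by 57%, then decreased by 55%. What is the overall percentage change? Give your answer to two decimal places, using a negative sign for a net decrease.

The combined multiplier is 0.44 × 0.43 × 0.45 = 0.08514.
That corresponds to a decrease of 91.49%.

-91.49%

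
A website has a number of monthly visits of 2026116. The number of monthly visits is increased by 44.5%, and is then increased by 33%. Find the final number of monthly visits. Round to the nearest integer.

After the 44.5% increase: 2026116 × 1.445 = 2927737.62.
After the 33% increase: 2927737.62 × 1.33 = 3893891.0346 ≈ 3893891.

3893891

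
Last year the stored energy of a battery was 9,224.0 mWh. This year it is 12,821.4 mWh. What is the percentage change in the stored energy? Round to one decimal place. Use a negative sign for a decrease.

39.0%

Change: 12,821.4 − 9,224.0 = 3,597.4.
Relative to the original: 3,597.4 ÷ 9,224.0 ≈ 39.0%.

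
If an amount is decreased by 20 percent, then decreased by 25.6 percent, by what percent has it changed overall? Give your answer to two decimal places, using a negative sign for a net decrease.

-40.48%

The combined multiplier is 0.8 × 0.744 = 0.5952.
That corresponds to a decrease of 40.48%.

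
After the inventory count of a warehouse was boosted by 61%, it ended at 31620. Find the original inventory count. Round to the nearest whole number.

The overall multiplier applied was 1.61.
So the original inventory count was 31620 ÷ 1.61 ≈ 19640.

19640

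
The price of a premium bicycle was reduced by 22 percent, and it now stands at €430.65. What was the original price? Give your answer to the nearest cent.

€552.12

The overall multiplier applied was 0.78.
So the original price was €430.65 ÷ 0.78 ≈ €552.12.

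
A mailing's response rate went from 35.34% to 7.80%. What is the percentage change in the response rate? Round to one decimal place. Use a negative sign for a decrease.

The change is 7.80 − 35.34 = -27.54 percentage points.
Relative to the original 35.34%, that is -27.54 ÷ 35.34 ≈ -77.9%.

-77.9%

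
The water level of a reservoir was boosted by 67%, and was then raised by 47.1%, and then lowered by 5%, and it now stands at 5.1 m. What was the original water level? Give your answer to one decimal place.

2.2 m

Undoing the 5% decrease: 5.1 ÷ 0.95 ≈ 5.368421.
Undoing the 47.1% increase: 5.368421 ÷ 1.471 ≈ 3.649504.
Undoing the 67% increase: 3.649504 ÷ 1.67 ≈ 2.2 m.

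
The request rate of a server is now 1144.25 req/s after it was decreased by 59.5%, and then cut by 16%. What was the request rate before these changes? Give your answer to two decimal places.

Undoing the 16% decrease: 1144.25 ÷ 0.84 ≈ 1362.202381.
Undoing the 59.5% decrease: 1362.202381 ÷ 0.405 ≈ 3363.46 req/s.

3363.46 req/s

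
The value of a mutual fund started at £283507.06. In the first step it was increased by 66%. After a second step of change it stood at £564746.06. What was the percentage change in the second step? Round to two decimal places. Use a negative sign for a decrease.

After the first step: £283507.06 × 1.66 = £470621.7196.
Second-step multiplier: £564746.06 ÷ £470621.7196 ≈ 1.2.
That is a change of 20.00%.

20.00%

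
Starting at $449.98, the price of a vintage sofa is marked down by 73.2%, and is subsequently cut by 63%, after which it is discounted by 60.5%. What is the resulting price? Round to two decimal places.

$17.62

Each change multiplies by a factor: 0.268 × 0.37 × 0.395 = 0.0391682.
$449.98 × 0.0391682 = $17.624906636 ≈ $17.62.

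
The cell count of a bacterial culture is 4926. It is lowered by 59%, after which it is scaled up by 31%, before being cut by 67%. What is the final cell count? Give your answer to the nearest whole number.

Each change multiplies by a factor: 0.41 × 1.31 × 0.33 = 0.177243.
4926 × 0.177243 = 873.099018 ≈ 873.

873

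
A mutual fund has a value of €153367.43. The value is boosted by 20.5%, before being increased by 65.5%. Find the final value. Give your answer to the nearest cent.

€305856.83

After the 20.5% increase: €153367.43 × 1.205 = €184807.75315.
After the 65.5% increase: €184807.75315 × 1.655 = €305856.83146325 ≈ €305856.83.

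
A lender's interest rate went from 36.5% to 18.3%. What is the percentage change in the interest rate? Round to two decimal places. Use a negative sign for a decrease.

-49.86%

The change is 18.3 − 36.5 = -18.2 percentage points.
Relative to the original 36.5%, that is -18.2 ÷ 36.5 ≈ -49.86%.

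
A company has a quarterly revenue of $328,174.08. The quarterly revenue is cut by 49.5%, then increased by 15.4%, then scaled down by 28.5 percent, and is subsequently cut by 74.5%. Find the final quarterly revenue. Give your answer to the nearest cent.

49.5% decrease: $328,174.08 × 0.505 = $165727.9104.
Apply the 15.4% increase: $165727.9104 × 1.154 = $191250.0086016.
Apply the 28.5% decrease: $191250.0086016 × 0.715 = $136743.756150144.
Apply the 74.5% decrease: $136743.756150144 × 0.255 = $34869.65781828672 ≈ $34,869.66.

$34,869.66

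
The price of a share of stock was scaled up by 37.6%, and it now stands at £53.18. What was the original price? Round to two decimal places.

The overall multiplier applied was 1.376.
So the original price was £53.18 ÷ 1.376 ≈ £38.65.

£38.65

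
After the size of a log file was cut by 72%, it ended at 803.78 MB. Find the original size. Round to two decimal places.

The overall multiplier applied was 0.28.
So the original size was 803.78 ÷ 0.28 ≈ 2870.64 MB.

2870.64 MB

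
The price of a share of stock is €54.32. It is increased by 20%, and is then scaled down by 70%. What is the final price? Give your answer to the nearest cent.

€19.56

After the 20% increase: €54.32 × 1.2 = €65.184.
70% decrease: €65.184 × 0.3 = €19.5552 ≈ €19.56.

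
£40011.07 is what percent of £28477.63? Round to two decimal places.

140.50%

£40011.07 ÷ £28477.63 ≈ 140.50%.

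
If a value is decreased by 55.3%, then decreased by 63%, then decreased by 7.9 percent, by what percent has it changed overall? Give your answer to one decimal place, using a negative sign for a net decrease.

A 55.3% decrease multiplies by 0.447.
Then a 63% decrease: 0.447 × 0.37 = 0.16539.
Then a 7.9% decrease: 0.16539 × 0.921 = 0.15232419.
Overall factor 0.15232419, i.e. -84.8%.

-84.8%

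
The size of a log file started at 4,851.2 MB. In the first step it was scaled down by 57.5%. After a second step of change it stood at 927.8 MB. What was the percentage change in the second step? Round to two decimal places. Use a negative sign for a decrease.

After the first step: 4,851.2 × 0.425 = 2061.76.
Second-step multiplier: 927.8 ÷ 2061.76 ≈ 0.450004.
That is a change of -55.00%.

-55.00%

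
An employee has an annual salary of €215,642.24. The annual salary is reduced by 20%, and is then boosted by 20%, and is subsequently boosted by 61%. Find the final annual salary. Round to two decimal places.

20% decrease: €215,642.24 × 0.8 = €172513.792.
20% increase: €172513.792 × 1.2 = €207016.5504.
61% increase: €207016.5504 × 1.61 = €333296.646144 ≈ €333,296.65.

€333,296.65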